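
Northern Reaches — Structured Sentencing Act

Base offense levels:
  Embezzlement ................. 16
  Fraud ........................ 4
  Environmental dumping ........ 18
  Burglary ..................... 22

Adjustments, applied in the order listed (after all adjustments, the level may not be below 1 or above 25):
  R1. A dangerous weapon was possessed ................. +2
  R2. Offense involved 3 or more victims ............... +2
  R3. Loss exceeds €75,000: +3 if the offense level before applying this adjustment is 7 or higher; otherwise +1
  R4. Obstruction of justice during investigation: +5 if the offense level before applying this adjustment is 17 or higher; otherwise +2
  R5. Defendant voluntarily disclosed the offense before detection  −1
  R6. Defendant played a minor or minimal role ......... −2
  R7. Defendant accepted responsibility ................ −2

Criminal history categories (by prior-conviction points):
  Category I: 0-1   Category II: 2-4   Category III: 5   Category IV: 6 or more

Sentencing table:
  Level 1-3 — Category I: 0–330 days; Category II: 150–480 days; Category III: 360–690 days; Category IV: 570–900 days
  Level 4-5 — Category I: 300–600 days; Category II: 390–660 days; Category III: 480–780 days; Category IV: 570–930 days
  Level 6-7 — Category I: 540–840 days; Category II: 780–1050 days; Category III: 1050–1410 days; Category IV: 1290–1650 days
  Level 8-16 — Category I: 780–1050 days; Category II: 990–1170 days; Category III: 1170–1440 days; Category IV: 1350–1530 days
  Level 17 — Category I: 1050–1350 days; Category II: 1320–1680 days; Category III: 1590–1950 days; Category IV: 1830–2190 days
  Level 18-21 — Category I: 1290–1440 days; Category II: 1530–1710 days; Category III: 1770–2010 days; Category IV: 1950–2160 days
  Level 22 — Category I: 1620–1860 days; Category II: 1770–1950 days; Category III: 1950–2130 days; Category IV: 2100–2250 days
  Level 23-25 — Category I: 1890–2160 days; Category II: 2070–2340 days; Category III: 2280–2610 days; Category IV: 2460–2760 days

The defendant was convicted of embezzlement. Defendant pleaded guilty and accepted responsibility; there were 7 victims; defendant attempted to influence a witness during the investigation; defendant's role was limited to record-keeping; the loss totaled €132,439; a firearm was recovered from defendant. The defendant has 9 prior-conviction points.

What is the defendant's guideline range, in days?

Base offense level for embezzlement: 16.
R1 applies: 16 + 2 = 18.
R2 applies: 18 + 2 = 20.
R3 applies (level before this adjustment is 20 ≥ 7, so +3): 20 + 3 = 23.
R4 applies (level before this adjustment is 23 ≥ 17, so +5): 23 + 5 = 28.
R5 does not apply.
R6 applies: 28 − 2 = 26.
R7 applies: 26 − 2 = 24.
Final offense level: 24.
Criminal history: 9 prior points → Category IV (6+).
Level 24 falls in the 23-25 band.
Grid: Level 23-25 × Category IV = 2460-2760 days.

2460-2760 days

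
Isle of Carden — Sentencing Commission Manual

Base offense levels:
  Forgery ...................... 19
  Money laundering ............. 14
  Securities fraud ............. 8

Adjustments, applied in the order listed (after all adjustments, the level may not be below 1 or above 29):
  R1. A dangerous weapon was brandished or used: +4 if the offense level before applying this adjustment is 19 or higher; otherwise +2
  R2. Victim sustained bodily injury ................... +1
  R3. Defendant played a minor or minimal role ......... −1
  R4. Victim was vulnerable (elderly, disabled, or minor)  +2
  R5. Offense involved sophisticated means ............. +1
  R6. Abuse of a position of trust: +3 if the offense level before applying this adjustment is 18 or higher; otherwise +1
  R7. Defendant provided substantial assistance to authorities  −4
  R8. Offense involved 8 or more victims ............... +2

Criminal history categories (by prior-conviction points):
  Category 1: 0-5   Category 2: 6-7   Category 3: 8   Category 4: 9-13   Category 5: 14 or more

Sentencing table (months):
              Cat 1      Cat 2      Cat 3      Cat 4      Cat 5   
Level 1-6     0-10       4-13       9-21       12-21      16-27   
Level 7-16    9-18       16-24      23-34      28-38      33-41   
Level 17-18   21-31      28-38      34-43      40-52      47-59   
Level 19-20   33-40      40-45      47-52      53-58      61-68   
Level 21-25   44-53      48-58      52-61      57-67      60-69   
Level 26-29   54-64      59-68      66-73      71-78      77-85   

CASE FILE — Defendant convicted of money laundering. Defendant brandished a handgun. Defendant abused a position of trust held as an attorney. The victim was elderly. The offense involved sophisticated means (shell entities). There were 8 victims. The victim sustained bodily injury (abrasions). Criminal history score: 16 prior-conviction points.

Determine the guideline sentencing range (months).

Base offense level for money laundering: 14.
R1 applies (level before this adjustment is 14 < 19, so +2): 14 + 2 = 16.
R2 applies: 16 + 1 = 17.
R3 does not apply.
R4 applies: 17 + 2 = 19.
R5 applies: 19 + 1 = 20.
R6 applies (level before this adjustment is 20 ≥ 18, so +3): 20 + 3 = 23.
R8 applies: 23 + 2 = 25.
Final offense level: 25.
Criminal history: 16 prior points → Category 5 (14+).
Level 25 falls in the 21-25 band.
Grid: Level 21-25 × Category 5 = 60-69 months.

60-69 months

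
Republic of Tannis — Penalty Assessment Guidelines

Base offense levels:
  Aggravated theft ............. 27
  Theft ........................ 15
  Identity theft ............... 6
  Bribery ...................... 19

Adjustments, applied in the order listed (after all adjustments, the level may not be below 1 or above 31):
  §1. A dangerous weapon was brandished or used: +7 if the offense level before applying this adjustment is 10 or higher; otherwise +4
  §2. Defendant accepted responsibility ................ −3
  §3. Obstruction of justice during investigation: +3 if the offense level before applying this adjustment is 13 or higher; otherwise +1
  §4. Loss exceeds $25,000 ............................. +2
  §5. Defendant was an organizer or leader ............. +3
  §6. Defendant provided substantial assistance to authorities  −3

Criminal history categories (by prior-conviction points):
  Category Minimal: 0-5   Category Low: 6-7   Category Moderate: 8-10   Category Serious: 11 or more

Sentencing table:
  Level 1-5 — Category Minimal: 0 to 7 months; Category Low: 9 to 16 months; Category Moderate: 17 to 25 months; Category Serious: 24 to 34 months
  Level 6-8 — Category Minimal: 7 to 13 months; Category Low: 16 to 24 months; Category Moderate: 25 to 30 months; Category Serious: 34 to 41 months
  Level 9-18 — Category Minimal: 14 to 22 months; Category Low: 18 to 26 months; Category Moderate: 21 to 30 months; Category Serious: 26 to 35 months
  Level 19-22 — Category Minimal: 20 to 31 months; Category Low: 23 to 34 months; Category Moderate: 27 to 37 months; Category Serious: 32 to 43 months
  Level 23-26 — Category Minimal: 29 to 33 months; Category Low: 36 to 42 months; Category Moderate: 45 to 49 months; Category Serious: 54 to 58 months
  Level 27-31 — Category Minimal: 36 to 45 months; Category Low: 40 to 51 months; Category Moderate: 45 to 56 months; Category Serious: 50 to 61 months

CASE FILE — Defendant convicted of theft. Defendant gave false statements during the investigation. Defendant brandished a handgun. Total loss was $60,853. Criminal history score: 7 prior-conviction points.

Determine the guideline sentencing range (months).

Base offense level for theft: 15.
§1 applies (level before this adjustment is 15 ≥ 10, so +7): 15 + 7 = 22.
§2 does not apply.
§3 applies (level before this adjustment is 22 ≥ 13, so +3): 22 + 3 = 25.
§4 applies: 25 + 2 = 27.
Final offense level: 27.
Criminal history: 7 prior points → Category Low (6-7).
Level 27 falls in the 27-31 band.
Grid: Level 27-31 × Category Low = 40-51 months.

40-51 months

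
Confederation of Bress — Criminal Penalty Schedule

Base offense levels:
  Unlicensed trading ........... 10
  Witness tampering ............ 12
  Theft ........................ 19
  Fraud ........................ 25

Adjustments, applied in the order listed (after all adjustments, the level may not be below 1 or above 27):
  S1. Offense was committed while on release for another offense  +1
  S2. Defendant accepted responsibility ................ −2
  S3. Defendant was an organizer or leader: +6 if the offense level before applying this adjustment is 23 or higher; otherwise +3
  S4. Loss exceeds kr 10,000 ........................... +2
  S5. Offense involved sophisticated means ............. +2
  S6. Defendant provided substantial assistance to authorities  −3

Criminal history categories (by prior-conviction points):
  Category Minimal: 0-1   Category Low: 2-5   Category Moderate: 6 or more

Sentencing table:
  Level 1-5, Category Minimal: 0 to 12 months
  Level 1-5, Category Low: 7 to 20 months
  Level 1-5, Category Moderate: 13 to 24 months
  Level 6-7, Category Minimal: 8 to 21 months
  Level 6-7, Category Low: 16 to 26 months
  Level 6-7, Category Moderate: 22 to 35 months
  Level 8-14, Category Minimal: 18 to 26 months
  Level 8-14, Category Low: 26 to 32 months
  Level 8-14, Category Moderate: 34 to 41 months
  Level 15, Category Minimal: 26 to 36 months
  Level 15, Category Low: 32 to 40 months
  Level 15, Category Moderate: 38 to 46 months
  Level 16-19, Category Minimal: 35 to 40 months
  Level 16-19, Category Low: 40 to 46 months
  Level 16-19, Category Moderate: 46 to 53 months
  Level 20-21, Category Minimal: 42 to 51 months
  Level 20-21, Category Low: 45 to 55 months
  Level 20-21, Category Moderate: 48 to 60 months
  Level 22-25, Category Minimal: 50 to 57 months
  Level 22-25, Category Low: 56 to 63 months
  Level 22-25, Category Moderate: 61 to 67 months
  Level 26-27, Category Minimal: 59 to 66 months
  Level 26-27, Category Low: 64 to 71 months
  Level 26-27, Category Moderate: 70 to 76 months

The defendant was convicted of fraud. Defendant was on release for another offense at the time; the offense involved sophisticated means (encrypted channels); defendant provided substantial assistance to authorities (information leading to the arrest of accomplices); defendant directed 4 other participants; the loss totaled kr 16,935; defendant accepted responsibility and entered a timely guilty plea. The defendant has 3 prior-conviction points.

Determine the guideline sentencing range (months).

Base offense level for fraud: 25.
S1 applies: 25 + 1 = 26.
S2 applies: 26 − 2 = 24.
S3 applies (level before this adjustment is 24 ≥ 23, so +6): 24 + 6 = 30.
S4 applies: 30 + 2 = 32.
S5 applies: 32 + 2 = 34.
S6 applies: 34 − 3 = 31.
Level 31 exceeds the maximum of 27; capped at 27.
Final offense level: 27.
Criminal history: 3 prior points → Category Low (2-5).
Level 27 falls in the 26-27 band.
Grid: Level 26-27 × Category Low = 64-71 months.

64-71 months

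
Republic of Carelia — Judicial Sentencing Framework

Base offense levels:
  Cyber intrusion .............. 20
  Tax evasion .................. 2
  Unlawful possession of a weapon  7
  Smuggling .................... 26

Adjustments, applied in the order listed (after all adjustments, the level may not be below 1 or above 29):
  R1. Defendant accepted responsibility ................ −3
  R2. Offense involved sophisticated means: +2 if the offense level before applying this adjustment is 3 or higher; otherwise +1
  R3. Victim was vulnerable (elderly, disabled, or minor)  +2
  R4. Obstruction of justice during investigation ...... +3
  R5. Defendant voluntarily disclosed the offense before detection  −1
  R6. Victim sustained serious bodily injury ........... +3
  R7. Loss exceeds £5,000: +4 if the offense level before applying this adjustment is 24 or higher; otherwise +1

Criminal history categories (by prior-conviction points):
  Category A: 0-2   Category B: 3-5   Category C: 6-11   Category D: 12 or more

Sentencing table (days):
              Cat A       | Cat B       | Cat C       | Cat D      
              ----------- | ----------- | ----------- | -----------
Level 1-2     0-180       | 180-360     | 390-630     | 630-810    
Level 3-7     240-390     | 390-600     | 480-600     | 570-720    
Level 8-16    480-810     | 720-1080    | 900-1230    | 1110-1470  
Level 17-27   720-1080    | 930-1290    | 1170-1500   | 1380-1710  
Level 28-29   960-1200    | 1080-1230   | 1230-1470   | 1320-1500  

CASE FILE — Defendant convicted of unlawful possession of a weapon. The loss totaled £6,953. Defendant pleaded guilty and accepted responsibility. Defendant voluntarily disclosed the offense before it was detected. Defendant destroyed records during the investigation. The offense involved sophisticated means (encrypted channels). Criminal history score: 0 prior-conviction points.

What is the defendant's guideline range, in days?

480-810 days

Base offense level for unlawful possession of a weapon: 7.
R1 applies: 7 − 3 = 4.
R2 applies (level before this adjustment is 4 ≥ 3, so +2): 4 + 2 = 6.
R4 applies: 6 + 3 = 9.
R5 applies: 9 − 1 = 8.
R6 does not apply.
R7 applies (level before this adjustment is 8 < 24, so +1): 8 + 1 = 9.
Final offense level: 9.
Criminal history: 0 prior points → Category A (0-2).
Level 9 falls in the 8-16 band.
Grid: Level 8-16 × Category A = 480-810 days.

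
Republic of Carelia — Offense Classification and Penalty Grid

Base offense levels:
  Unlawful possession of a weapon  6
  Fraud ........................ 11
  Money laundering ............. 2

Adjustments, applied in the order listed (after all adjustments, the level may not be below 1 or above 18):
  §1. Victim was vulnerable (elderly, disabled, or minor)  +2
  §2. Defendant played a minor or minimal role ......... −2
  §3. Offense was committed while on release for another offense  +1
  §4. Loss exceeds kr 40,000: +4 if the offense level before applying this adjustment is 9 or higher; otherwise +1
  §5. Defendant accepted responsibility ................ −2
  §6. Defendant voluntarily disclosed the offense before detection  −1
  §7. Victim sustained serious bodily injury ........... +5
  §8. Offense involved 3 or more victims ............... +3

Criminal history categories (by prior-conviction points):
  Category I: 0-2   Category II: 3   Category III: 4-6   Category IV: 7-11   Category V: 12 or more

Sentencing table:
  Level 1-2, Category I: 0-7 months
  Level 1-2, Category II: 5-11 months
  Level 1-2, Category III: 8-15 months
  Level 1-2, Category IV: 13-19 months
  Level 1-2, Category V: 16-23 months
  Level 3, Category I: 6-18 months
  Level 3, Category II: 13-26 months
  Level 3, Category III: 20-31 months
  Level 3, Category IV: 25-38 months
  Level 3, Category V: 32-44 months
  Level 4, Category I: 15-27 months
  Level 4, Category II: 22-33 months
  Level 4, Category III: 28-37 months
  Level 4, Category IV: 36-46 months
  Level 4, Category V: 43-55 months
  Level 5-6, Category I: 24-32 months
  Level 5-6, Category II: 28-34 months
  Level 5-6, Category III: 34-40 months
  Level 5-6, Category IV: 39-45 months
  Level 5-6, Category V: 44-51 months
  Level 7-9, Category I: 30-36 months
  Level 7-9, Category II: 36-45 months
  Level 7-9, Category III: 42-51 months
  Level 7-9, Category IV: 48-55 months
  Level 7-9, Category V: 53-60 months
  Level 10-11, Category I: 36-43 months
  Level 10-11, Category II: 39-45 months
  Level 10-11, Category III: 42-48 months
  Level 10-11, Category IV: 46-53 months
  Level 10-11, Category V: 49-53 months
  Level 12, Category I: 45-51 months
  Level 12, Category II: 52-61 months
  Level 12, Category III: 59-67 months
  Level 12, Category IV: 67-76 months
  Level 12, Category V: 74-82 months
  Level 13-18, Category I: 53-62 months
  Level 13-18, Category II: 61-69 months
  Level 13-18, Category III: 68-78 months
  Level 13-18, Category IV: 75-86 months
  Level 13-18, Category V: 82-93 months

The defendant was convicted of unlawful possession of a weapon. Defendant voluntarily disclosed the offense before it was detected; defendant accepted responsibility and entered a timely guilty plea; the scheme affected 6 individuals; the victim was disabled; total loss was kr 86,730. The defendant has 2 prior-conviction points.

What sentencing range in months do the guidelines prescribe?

Base offense level for unlawful possession of a weapon: 6.
§1 applies: 6 + 2 = 8.
§4 applies (level before this adjustment is 8 < 9, so +1): 8 + 1 = 9.
§5 applies: 9 − 2 = 7.
§6 applies: 7 − 1 = 6.
§8 applies: 6 + 3 = 9.
Final offense level: 9.
Criminal history: 2 prior points → Category I (0-2).
Level 9 falls in the 7-9 band.
Grid: Level 7-9 × Category I = 30-36 months.

30-36 months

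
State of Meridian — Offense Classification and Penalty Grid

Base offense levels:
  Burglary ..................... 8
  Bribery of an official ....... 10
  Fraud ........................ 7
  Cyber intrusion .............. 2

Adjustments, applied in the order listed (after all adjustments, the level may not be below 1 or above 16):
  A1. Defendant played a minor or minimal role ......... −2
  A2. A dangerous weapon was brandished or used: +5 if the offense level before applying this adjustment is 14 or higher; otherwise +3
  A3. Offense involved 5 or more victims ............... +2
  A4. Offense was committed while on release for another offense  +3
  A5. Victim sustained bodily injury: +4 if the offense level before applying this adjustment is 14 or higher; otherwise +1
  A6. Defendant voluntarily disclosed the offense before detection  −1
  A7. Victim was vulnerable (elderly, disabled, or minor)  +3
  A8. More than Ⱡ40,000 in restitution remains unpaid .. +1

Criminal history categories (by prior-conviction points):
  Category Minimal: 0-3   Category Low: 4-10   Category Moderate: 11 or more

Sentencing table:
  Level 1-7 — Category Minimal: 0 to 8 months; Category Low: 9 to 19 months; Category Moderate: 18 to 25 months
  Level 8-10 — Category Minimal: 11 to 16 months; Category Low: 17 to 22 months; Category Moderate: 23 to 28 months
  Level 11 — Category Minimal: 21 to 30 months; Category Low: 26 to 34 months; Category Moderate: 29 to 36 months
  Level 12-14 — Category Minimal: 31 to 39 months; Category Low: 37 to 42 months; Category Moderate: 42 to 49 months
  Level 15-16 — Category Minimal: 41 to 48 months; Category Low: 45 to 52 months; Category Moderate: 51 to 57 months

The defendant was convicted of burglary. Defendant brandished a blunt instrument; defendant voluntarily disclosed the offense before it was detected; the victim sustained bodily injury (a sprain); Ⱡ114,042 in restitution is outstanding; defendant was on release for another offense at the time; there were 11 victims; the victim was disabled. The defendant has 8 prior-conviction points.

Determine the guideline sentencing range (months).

Base offense level for burglary: 8.
A2 applies (level before this adjustment is 8 < 14, so +3): 8 + 3 = 11.
A3 applies: 11 + 2 = 13.
A4 applies: 13 + 3 = 16.
A5 applies (level before this adjustment is 16 ≥ 14, so +4): 16 + 4 = 20.
A6 applies: 20 − 1 = 19.
A7 applies: 19 + 3 = 22.
A8 applies: 22 + 1 = 23.
Level 23 exceeds the maximum of 16; capped at 16.
Final offense level: 16.
Criminal history: 8 prior points → Category Low (4-10).
Level 16 falls in the 15-16 band.
Grid: Level 15-16 × Category Low = 45-52 months.

45-52 months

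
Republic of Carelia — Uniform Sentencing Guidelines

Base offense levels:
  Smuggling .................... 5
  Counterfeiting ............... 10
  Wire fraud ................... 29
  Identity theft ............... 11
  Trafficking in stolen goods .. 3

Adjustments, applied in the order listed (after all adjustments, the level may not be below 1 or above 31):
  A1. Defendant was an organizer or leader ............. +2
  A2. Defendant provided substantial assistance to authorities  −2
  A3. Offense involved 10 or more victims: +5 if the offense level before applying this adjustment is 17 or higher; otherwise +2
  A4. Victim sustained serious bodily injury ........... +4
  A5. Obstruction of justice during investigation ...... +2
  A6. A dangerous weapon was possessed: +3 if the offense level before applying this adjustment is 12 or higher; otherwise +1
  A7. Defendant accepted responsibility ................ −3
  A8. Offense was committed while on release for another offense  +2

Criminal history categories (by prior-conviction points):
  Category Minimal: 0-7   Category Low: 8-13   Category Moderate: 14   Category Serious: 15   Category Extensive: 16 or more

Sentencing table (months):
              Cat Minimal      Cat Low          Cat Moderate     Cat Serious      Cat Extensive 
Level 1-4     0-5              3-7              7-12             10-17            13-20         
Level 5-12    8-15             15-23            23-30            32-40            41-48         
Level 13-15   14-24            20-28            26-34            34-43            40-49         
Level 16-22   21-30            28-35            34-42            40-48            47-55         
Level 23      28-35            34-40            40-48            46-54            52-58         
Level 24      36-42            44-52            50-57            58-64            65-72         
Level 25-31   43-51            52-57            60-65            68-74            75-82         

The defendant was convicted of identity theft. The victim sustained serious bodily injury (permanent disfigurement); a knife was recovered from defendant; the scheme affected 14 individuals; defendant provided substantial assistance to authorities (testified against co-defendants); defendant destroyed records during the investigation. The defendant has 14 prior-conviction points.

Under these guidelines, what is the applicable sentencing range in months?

34-42 months

Base offense level for identity theft: 11.
A2 applies: 11 − 2 = 9.
A3 applies (level before this adjustment is 9 < 17, so +2): 9 + 2 = 11.
A4 applies: 11 + 4 = 15.
A5 applies: 15 + 2 = 17.
A6 applies (level before this adjustment is 17 ≥ 12, so +3): 17 + 3 = 20.
A8 does not apply.
Final offense level: 20.
Criminal history: 14 prior points → Category Moderate (14).
Level 20 falls in the 16-22 band.
Grid: Level 16-22 × Category Moderate = 34-42 months.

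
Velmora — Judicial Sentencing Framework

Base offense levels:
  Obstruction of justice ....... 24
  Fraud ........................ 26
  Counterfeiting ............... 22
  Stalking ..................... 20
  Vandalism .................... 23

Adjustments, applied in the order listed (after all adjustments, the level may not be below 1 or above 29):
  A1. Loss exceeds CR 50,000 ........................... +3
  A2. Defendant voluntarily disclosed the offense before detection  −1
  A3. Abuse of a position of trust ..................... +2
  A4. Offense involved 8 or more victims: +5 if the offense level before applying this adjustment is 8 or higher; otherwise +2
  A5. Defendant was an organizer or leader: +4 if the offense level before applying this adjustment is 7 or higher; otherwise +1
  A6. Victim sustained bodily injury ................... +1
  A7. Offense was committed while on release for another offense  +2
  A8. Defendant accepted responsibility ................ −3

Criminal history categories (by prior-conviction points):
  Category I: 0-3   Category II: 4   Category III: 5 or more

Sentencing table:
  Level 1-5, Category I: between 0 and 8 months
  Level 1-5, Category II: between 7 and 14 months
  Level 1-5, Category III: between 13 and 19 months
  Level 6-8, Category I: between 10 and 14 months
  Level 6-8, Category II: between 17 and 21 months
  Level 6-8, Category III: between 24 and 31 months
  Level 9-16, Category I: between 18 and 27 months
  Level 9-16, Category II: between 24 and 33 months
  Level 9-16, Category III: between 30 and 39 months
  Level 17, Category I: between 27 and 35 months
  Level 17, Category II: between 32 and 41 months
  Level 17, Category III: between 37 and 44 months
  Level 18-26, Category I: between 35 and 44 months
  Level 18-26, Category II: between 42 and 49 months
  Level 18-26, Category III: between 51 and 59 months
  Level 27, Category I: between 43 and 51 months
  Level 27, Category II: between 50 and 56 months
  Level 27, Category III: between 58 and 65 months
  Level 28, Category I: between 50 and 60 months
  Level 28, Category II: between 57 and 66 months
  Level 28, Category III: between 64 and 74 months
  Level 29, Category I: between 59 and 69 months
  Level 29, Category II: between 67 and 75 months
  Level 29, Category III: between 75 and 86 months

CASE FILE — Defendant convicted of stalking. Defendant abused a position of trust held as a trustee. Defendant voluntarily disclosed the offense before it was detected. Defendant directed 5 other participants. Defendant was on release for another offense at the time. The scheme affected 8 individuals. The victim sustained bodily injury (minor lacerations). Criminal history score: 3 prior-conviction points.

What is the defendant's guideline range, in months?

Base offense level for stalking: 20.
A2 applies: 20 − 1 = 19.
A3 applies: 19 + 2 = 21.
A4 applies (level before this adjustment is 21 ≥ 8, so +5): 21 + 5 = 26.
A5 applies (level before this adjustment is 26 ≥ 7, so +4): 26 + 4 = 30.
A6 applies: 30 + 1 = 31.
A7 applies: 31 + 2 = 33.
Level 33 exceeds the maximum of 29; capped at 29.
Final offense level: 29.
Criminal history: 3 prior points → Category I (0-3).
Level 29 falls in the 29 band.
Grid: Level 29 × Category I = 59-69 months.

59-69 months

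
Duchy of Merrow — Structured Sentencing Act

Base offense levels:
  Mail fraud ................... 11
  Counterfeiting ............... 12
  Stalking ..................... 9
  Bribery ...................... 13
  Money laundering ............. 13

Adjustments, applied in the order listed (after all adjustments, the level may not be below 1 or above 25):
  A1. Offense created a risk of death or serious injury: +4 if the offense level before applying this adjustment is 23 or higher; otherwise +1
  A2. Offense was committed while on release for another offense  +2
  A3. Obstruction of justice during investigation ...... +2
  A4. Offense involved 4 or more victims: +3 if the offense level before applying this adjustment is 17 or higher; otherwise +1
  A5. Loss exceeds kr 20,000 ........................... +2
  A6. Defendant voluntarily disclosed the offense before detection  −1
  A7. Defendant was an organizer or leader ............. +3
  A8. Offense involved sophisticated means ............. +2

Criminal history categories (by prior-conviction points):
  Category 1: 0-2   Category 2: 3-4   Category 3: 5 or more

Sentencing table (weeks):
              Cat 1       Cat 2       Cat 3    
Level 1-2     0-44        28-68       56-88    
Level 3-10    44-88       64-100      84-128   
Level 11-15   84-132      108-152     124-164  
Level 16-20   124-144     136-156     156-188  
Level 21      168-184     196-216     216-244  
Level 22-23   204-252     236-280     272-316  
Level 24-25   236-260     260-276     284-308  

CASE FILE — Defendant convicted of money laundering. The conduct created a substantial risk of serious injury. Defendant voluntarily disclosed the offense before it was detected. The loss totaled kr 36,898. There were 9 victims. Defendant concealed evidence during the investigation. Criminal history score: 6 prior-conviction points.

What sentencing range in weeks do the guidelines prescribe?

156-188 weeks

Base offense level for money laundering: 13.
A1 applies (level before this adjustment is 13 < 23, so +1): 13 + 1 = 14.
A3 applies: 14 + 2 = 16.
A4 applies (level before this adjustment is 16 < 17, so +1): 16 + 1 = 17.
A5 applies: 17 + 2 = 19.
A6 applies: 19 − 1 = 18.
A7 does not apply.
A8 does not apply.
Final offense level: 18.
Criminal history: 6 prior points → Category 3 (5+).
Level 18 falls in the 16-20 band.
Grid: Level 16-20 × Category 3 = 156-188 weeks.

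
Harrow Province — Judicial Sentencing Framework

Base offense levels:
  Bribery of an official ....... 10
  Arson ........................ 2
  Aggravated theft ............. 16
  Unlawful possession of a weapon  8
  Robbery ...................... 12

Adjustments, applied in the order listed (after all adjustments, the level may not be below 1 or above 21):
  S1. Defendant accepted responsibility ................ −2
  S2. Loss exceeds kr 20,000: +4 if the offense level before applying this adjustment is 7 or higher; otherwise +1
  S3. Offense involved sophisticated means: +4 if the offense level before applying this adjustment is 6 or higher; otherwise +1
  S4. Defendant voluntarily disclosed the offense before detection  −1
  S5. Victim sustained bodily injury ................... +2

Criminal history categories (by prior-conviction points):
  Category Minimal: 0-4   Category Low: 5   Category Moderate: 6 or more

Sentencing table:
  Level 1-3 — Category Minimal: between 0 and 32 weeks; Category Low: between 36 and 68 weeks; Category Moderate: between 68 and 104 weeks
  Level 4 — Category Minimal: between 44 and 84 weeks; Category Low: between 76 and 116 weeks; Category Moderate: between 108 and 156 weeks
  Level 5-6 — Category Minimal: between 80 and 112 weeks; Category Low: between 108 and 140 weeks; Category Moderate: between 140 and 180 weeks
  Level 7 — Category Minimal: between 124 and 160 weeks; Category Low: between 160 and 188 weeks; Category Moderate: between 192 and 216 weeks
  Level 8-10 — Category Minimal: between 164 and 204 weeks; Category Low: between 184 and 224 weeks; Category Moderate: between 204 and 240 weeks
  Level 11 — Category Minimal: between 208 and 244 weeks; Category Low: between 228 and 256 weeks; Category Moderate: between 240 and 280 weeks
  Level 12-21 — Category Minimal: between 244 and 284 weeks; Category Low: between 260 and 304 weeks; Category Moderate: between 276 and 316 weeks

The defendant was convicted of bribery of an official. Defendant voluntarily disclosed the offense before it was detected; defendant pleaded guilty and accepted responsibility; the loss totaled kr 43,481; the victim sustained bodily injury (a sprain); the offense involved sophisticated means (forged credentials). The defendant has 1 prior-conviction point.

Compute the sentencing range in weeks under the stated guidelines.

Base offense level for bribery of an official: 10.
S1 applies: 10 − 2 = 8.
S2 applies (level before this adjustment is 8 ≥ 7, so +4): 8 + 4 = 12.
S3 applies (level before this adjustment is 12 ≥ 6, so +4): 12 + 4 = 16.
S4 applies: 16 − 1 = 15.
S5 applies: 15 + 2 = 17.
Final offense level: 17.
Criminal history: 1 prior point → Category Minimal (0-4).
Level 17 falls in the 12-21 band.
Grid: Level 12-21 × Category Minimal = 244-284 weeks.

244-284 weeks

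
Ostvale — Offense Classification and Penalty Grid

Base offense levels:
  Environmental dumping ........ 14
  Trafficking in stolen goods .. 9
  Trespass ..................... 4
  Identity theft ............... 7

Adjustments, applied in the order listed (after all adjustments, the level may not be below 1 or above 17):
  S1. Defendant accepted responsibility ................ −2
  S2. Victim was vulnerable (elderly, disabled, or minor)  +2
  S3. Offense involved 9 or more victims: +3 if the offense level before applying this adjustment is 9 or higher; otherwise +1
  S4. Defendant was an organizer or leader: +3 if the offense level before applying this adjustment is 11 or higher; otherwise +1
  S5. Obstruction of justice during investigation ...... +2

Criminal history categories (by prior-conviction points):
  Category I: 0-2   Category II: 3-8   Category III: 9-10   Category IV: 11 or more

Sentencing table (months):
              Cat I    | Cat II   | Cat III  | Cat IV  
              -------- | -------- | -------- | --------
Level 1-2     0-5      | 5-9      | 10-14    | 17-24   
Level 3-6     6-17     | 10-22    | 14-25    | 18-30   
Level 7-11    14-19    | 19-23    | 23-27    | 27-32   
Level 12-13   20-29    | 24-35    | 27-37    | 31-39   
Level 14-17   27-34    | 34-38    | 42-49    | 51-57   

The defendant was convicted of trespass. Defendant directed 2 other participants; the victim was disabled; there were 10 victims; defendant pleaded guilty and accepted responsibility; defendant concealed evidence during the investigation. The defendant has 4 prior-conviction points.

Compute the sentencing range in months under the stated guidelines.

Base offense level for trespass: 4.
S1 applies: 4 − 2 = 2.
S2 applies: 2 + 2 = 4.
S3 applies (level before this adjustment is 4 < 9, so +1): 4 + 1 = 5.
S4 applies (level before this adjustment is 5 < 11, so +1): 5 + 1 = 6.
S5 applies: 6 + 2 = 8.
Final offense level: 8.
Criminal history: 4 prior points → Category II (3-8).
Level 8 falls in the 7-11 band.
Grid: Level 7-11 × Category II = 19-23 months.

19-23 months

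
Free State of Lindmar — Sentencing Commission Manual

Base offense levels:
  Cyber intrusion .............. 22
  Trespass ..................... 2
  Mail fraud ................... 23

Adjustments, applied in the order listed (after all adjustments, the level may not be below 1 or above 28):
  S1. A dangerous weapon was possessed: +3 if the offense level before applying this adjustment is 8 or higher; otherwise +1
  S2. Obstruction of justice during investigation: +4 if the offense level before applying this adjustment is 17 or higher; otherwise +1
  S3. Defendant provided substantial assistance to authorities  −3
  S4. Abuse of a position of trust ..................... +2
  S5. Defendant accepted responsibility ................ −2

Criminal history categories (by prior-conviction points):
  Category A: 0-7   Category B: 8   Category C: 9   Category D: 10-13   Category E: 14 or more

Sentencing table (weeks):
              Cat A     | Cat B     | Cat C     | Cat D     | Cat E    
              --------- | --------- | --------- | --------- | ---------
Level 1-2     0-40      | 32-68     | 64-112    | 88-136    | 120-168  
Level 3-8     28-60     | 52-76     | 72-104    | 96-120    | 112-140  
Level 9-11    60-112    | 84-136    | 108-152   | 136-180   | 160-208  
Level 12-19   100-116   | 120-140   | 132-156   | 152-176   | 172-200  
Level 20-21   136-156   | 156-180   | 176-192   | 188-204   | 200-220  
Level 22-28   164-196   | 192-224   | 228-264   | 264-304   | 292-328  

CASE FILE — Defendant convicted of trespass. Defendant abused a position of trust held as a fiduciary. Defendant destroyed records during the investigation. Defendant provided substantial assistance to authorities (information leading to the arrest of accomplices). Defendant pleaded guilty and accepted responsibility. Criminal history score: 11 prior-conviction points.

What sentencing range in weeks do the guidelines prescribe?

88-136 weeks

Base offense level for trespass: 2.
S2 applies (level before this adjustment is 2 < 17, so +1): 2 + 1 = 3.
S3 applies: 3 − 3 = 0.
S4 applies: 0 + 2 = 2.
S5 applies: 2 − 2 = 0.
Level 0 is below the minimum of 1; floored at 1.
Final offense level: 1.
Criminal history: 11 prior points → Category D (10-13).
Level 1 falls in the 1-2 band.
Grid: Level 1-2 × Category D = 88-136 weeks.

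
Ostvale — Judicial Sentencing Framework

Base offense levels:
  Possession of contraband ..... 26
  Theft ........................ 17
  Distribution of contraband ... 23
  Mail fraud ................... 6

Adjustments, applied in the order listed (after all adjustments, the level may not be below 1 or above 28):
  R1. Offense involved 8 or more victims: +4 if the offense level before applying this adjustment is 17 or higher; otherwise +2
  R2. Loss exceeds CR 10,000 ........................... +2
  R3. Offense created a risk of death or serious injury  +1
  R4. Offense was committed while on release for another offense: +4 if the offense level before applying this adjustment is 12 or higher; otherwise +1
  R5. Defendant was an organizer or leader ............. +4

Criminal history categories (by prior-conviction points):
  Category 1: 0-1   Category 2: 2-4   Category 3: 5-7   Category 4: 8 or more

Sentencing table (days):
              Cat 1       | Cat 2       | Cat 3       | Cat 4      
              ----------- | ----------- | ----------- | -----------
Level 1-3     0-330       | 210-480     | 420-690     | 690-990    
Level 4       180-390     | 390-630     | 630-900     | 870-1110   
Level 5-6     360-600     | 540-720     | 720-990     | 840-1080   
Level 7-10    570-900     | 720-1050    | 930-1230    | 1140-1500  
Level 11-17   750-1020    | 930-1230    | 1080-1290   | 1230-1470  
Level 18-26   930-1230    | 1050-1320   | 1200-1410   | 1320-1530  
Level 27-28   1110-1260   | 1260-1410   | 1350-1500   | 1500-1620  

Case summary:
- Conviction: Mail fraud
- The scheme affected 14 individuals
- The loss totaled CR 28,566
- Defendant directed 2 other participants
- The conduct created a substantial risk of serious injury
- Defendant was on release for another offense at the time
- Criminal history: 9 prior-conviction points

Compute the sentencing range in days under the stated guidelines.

Base offense level for mail fraud: 6.
R1 applies (level before this adjustment is 6 < 17, so +2): 6 + 2 = 8.
R2 applies: 8 + 2 = 10.
R3 applies: 10 + 1 = 11.
R4 applies (level before this adjustment is 11 < 12, so +1): 11 + 1 = 12.
R5 applies: 12 + 4 = 16.
Final offense level: 16.
Criminal history: 9 prior points → Category 4 (8+).
Level 16 falls in the 11-17 band.
Grid: Level 11-17 × Category 4 = 1230-1470 days.

1230-1470 days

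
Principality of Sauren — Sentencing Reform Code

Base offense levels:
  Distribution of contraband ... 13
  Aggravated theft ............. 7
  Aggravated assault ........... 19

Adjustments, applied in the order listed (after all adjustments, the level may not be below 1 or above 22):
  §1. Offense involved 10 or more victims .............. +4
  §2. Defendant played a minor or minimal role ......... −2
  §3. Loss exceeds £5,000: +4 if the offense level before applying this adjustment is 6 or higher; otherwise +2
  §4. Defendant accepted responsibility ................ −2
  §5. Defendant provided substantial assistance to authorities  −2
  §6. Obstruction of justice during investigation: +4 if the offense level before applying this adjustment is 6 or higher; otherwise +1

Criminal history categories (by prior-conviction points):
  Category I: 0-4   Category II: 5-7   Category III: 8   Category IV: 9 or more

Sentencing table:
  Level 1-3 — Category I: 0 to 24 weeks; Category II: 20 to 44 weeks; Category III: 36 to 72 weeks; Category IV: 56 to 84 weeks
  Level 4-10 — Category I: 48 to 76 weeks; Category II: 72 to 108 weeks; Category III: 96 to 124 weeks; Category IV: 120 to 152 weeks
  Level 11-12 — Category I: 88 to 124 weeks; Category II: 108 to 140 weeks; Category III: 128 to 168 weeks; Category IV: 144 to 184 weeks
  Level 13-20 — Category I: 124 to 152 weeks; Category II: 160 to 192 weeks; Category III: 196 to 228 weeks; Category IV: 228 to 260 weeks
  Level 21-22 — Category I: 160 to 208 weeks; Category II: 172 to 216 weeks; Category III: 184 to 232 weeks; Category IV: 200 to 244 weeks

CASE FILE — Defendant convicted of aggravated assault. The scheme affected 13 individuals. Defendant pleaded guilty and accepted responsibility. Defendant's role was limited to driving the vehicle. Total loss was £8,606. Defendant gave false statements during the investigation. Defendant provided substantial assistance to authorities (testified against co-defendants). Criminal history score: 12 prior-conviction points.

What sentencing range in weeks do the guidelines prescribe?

Base offense level for aggravated assault: 19.
§1 applies: 19 + 4 = 23.
§2 applies: 23 − 2 = 21.
§3 applies (level before this adjustment is 21 ≥ 6, so +4): 21 + 4 = 25.
§4 applies: 25 − 2 = 23.
§5 applies: 23 − 2 = 21.
§6 applies (level before this adjustment is 21 ≥ 6, so +4): 21 + 4 = 25.
Level 25 exceeds the maximum of 22; capped at 22.
Final offense level: 22.
Criminal history: 12 prior points → Category IV (9+).
Level 22 falls in the 21-22 band.
Grid: Level 21-22 × Category IV = 200-244 weeks.

200-244 weeks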